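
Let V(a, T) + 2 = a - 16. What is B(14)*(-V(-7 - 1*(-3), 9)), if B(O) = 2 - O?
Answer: -264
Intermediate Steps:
V(a, T) = -18 + a (V(a, T) = -2 + (a - 16) = -2 + (-16 + a) = -18 + a)
B(14)*(-V(-7 - 1*(-3), 9)) = (2 - 1*14)*(-(-18 + (-7 - 1*(-3)))) = (2 - 14)*(-(-18 + (-7 + 3))) = -(-12)*(-18 - 4) = -(-12)*(-22) = -12*22 = -264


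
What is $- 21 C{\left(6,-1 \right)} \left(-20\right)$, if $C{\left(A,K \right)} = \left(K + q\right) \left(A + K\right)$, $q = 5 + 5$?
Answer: $18900$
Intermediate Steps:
$q = 10$
$C{\left(A,K \right)} = \left(10 + K\right) \left(A + K\right)$ ($C{\left(A,K \right)} = \left(K + 10\right) \left(A + K\right) = \left(10 + K\right) \left(A + K\right)$)
$- 21 C{\left(6,-1 \right)} \left(-20\right) = - 21 \left(\left(-1\right)^{2} + 10 \cdot 6 + 10 \left(-1\right) + 6 \left(-1\right)\right) \left(-20\right) = - 21 \left(1 + 60 - 10 - 6\right) \left(-20\right) = \left(-21\right) 45 \left(-20\right) = \left(-945\right) \left(-20\right) = 18900$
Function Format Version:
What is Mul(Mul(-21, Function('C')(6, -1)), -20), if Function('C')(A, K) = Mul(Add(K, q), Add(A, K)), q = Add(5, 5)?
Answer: 18900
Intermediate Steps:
q = 10
Function('C')(A, K) = Mul(Add(10, K), Add(A, K)) (Function('C')(A, K) = Mul(Add(K, 10), Add(A, K)) = Mul(Add(10, K), Add(A, K)))
Mul(Mul(-21, Function('C')(6, -1)), -20) = Mul(Mul(-21, Add(Pow(-1, 2), Mul(10, 6), Mul(10, -1), Mul(6, -1))), -20) = Mul(Mul(-21, Add(1, 60, -10, -6)), -20) = Mul(Mul(-21, 45), -20) = Mul(-945, -20) = 18900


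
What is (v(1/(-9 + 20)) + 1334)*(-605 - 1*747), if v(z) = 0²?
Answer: -1803568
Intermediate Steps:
v(z) = 0
(v(1/(-9 + 20)) + 1334)*(-605 - 1*747) = (0 + 1334)*(-605 - 1*747) = 1334*(-605 - 747) = 1334*(-1352) = -1803568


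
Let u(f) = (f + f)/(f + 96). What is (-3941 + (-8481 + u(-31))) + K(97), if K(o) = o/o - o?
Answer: -813732/65 ≈ -12519.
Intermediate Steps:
K(o) = 1 - o
u(f) = 2*f/(96 + f) (u(f) = (2*f)/(96 + f) = 2*f/(96 + f))
(-3941 + (-8481 + u(-31))) + K(97) = (-3941 + (-8481 + 2*(-31)/(96 - 31))) + (1 - 1*97) = (-3941 + (-8481 + 2*(-31)/65)) + (1 - 97) = (-3941 + (-8481 + 2*(-31)*(1/65))) - 96 = (-3941 + (-8481 - 62/65)) - 96 = (-3941 - 551327/65) - 96 = -807492/65 - 96 = -813732/65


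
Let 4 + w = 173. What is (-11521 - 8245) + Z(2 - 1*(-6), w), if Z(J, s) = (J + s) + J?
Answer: -19581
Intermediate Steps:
w = 169 (w = -4 + 173 = 169)
Z(J, s) = s + 2*J
(-11521 - 8245) + Z(2 - 1*(-6), w) = (-11521 - 8245) + (169 + 2*(2 - 1*(-6))) = -19766 + (169 + 2*(2 + 6)) = -19766 + (169 + 2*8) = -19766 + (169 + 16) = -19766 + 185 = -19581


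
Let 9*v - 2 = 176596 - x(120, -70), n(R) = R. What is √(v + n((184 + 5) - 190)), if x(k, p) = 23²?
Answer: 2*√44015/3 ≈ 139.86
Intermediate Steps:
x(k, p) = 529
v = 176069/9 (v = 2/9 + (176596 - 1*529)/9 = 2/9 + (176596 - 529)/9 = 2/9 + (⅑)*176067 = 2/9 + 19563 = 176069/9 ≈ 19563.)
√(v + n((184 + 5) - 190)) = √(176069/9 + ((184 + 5) - 190)) = √(176069/9 + (189 - 190)) = √(176069/9 - 1) = √(176060/9) = 2*√44015/3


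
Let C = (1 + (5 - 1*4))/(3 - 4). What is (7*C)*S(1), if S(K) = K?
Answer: -14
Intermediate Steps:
C = -2 (C = (1 + (5 - 4))/(-1) = (1 + 1)*(-1) = 2*(-1) = -2)
(7*C)*S(1) = (7*(-2))*1 = -14*1 = -14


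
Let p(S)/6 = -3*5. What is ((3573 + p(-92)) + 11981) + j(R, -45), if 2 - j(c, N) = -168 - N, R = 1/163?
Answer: 15589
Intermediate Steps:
R = 1/163 ≈ 0.0061350
p(S) = -90 (p(S) = 6*(-3*5) = 6*(-15) = -90)
j(c, N) = 170 + N (j(c, N) = 2 - (-168 - N) = 2 + (168 + N) = 170 + N)
((3573 + p(-92)) + 11981) + j(R, -45) = ((3573 - 90) + 11981) + (170 - 45) = (3483 + 11981) + 125 = 15464 + 125 = 15589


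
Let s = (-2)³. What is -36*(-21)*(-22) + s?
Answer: -16640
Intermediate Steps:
s = -8
-36*(-21)*(-22) + s = -36*(-21)*(-22) - 8 = 756*(-22) - 8 = -16632 - 8 = -16640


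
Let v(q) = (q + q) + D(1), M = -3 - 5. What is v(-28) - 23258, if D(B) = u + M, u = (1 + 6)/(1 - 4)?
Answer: -69973/3 ≈ -23324.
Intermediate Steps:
u = -7/3 (u = 7/(-3) = 7*(-⅓) = -7/3 ≈ -2.3333)
M = -8
D(B) = -31/3 (D(B) = -7/3 - 8 = -31/3)
v(q) = -31/3 + 2*q (v(q) = (q + q) - 31/3 = 2*q - 31/3 = -31/3 + 2*q)
v(-28) - 23258 = (-31/3 + 2*(-28)) - 23258 = (-31/3 - 56) - 23258 = -199/3 - 23258 = -69973/3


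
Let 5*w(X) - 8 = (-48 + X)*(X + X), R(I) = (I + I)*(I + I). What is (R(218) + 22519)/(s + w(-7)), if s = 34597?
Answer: 1063075/173763 ≈ 6.1180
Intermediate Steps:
R(I) = 4*I**2 (R(I) = (2*I)*(2*I) = 4*I**2)
w(X) = 8/5 + 2*X*(-48 + X)/5 (w(X) = 8/5 + ((-48 + X)*(X + X))/5 = 8/5 + ((-48 + X)*(2*X))/5 = 8/5 + (2*X*(-48 + X))/5 = 8/5 + 2*X*(-48 + X)/5)
(R(218) + 22519)/(s + w(-7)) = (4*218**2 + 22519)/(34597 + (8/5 - 96/5*(-7) + (2/5)*(-7)**2)) = (4*47524 + 22519)/(34597 + (8/5 + 672/5 + (2/5)*49)) = (190096 + 22519)/(34597 + (8/5 + 672/5 + 98/5)) = 212615/(34597 + 778/5) = 212615/(173763/5) = 212615*(5/173763) = 1063075/173763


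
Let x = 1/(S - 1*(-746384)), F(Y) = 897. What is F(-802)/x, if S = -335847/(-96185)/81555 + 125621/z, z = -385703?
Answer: 675218414850995992013934/1008532048450175 ≈ 6.6951e+8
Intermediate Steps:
S = -328429258168578/1008532048450175 (S = -335847/(-96185)/81555 + 125621/(-385703) = -335847*(-1/96185)*(1/81555) + 125621*(-1/385703) = (335847/96185)*(1/81555) - 125621/385703 = 111949/2614789225 - 125621/385703 = -328429258168578/1008532048450175 ≈ -0.32565)
x = 1008532048450175/752751856021177248622 (x = 1/(-328429258168578/1008532048450175 - 1*(-746384)) = 1/(-328429258168578/1008532048450175 + 746384) = 1/(752751856021177248622/1008532048450175) = 1008532048450175/752751856021177248622 ≈ 1.3398e-6)
F(-802)/x = 897/(1008532048450175/752751856021177248622) = 897*(752751856021177248622/1008532048450175) = 675218414850995992013934/1008532048450175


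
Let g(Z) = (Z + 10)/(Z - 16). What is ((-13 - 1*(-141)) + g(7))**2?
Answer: 1288225/81 ≈ 15904.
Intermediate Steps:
g(Z) = (10 + Z)/(-16 + Z)
((-13 - 1*(-141)) + g(7))**2 = ((-13 - 1*(-141)) + (10 + 7)/(-16 + 7))**2 = ((-13 + 141) + 17/(-9))**2 = (128 - 1/9*17)**2 = (128 - 17/9)**2 = (1135/9)**2 = 1288225/81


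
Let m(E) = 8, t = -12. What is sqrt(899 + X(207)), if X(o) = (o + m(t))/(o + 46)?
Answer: sqrt(57598486)/253 ≈ 29.997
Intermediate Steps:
X(o) = (8 + o)/(46 + o) (X(o) = (o + 8)/(o + 46) = (8 + o)/(46 + o))
sqrt(899 + X(207)) = sqrt(899 + (8 + 207)/(46 + 207)) = sqrt(899 + 215/253) = sqrt(227662/253) = sqrt(57598486)/253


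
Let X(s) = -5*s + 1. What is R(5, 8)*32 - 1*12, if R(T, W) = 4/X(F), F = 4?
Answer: -356/19 ≈ -18.737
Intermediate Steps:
X(s) = 1 - 5*s
R(T, W) = -4/19 (R(T, W) = 4/(1 - 5*4) = 4/(1 - 20) = 4/(-19) = -1/19*4 = -4/19)
R(5, 8)*32 - 1*12 = -4/19*32 - 1*12 = -128/19 - 12 = -356/19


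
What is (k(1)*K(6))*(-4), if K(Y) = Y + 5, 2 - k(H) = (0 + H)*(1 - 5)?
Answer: -264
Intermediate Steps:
k(H) = 2 + 4*H (k(H) = 2 - (0 + H)*(1 - 5) = 2 - H*(-4) = 2 - (-4)*H = 2 + 4*H)
K(Y) = 5 + Y
(k(1)*K(6))*(-4) = ((2 + 4*1)*(5 + 6))*(-4) = ((2 + 4)*11)*(-4) = (6*11)*(-4) = 66*(-4) = -264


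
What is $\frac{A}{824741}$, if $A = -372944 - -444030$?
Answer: $\frac{71086}{824741} \approx 0.086192$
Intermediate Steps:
$A = 71086$ ($A = -372944 + 444030 = 71086$)
$\frac{A}{824741} = \frac{71086}{824741}$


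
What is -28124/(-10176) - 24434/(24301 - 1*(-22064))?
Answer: 29314691/13105840 ≈ 2.2368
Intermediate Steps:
-28124/(-10176) - 24434/(24301 - 1*(-22064)) = -28124*(-1/10176) - 24434/(24301 + 22064) = 7031/2544 - 24434/46365 = 29314691/13105840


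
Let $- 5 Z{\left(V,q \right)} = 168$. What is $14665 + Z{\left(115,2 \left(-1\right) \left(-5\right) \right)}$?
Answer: $\frac{73157}{5} \approx 14631.0$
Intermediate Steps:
$Z{\left(V,q \right)} = - \frac{168}{5}$ ($Z{\left(V,q \right)} = \left(- \frac{1}{5}\right) 168 = - \frac{168}{5}$)
$14665 + Z{\left(115,2 \left(-1\right) \left(-5\right) \right)} = 14665 - \frac{168}{5} = \frac{73157}{5}$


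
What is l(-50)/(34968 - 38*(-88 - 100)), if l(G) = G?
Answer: -25/21056 ≈ -0.0011873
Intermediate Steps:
l(-50)/(34968 - 38*(-88 - 100)) = -50/(34968 - 38*(-88 - 100)) = -50/(34968 - 38*(-188)) = -50/(34968 - 1*(-7144)) = -50/(34968 + 7144) = -50/42112 = -50*1/42112 = -25/21056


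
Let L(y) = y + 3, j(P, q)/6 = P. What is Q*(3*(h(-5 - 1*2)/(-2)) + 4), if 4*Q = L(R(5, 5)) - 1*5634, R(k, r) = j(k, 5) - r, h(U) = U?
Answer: -81287/4 ≈ -20322.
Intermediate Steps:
j(P, q) = 6*P
R(k, r) = -r + 6*k (R(k, r) = 6*k - r = -r + 6*k)
L(y) = 3 + y
Q = -2803/2 (Q = ((3 + (-1*5 + 6*5)) - 1*5634)/4 = ((3 + (-5 + 30)) - 5634)/4 = ((3 + 25) - 5634)/4 = (28 - 5634)/4 = (¼)*(-5606) = -2803/2 ≈ -1401.5)
Q*(3*(h(-5 - 1*2)/(-2)) + 4) = -2803*(3*((-5 - 1*2)/(-2)) + 4)/2 = -2803*(3*((-5 - 2)*(-½)) + 4)/2 = -2803*(3*(-7*(-½)) + 4)/2 = -2803*(3*(7/2) + 4)/2 = -2803*(21/2 + 4)/2 = -2803/2*29/2 = -81287/4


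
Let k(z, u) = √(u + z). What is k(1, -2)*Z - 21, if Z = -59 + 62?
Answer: -21 + 3*I ≈ -21.0 + 3.0*I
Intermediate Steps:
Z = 3
k(1, -2)*Z - 21 = √(-2 + 1)*3 - 21 = √(-1)*3 - 21 = I*3 - 21 = 3*I - 21 = -21 + 3*I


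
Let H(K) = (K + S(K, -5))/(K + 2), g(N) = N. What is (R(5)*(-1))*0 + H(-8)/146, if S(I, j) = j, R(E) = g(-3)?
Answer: 13/876 ≈ 0.014840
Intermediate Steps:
R(E) = -3
H(K) = (-5 + K)/(2 + K) (H(K) = (K - 5)/(K + 2) = (-5 + K)/(2 + K))
(R(5)*(-1))*0 + H(-8)/146 = -3*(-1)*0 + ((-5 - 8)/(2 - 8))/146 = 3*0 + (-13/(-6))*(1/146) = 0 - 1/6*(-13)*(1/146) = 0 + (13/6)*(1/146) = 0 + 13/876 = 13/876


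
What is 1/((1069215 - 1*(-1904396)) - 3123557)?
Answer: -1/149946 ≈ -6.6691e-6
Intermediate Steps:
1/((1069215 - 1*(-1904396)) - 3123557) = 1/((1069215 + 1904396) - 3123557) = 1/(2973611 - 3123557) = 1/(-149946) = -1/149946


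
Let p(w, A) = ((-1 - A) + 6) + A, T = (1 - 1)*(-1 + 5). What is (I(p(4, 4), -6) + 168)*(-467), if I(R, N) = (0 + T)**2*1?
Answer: -78456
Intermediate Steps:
T = 0 (T = 0*4 = 0)
p(w, A) = 5 (p(w, A) = (5 - A) + A = 5)
I(R, N) = 0 (I(R, N) = (0 + 0)**2*1 = 0**2*1 = 0*1 = 0)
(I(p(4, 4), -6) + 168)*(-467) = (0 + 168)*(-467) = 168*(-467) = -78456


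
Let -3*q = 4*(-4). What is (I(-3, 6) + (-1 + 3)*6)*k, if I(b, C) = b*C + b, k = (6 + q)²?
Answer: -1156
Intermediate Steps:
q = 16/3 (q = -4*(-4)/3 = -⅓*(-16) = 16/3 ≈ 5.3333)
k = 1156/9 (k = (6 + 16/3)² = (34/3)² = 1156/9 ≈ 128.44)
I(b, C) = b + C*b (I(b, C) = C*b + b = b + C*b)
(I(-3, 6) + (-1 + 3)*6)*k = (-3*(1 + 6) + (-1 + 3)*6)*(1156/9) = (-3*7 + 2*6)*(1156/9) = (-21 + 12)*(1156/9) = -9*1156/9 = -1156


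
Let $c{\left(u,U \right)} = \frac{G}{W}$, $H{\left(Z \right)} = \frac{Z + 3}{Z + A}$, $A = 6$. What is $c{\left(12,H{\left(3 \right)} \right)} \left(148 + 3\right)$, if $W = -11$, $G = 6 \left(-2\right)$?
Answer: $\frac{1812}{11} \approx 164.73$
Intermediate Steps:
$G = -12$
$H{\left(Z \right)} = \frac{3 + Z}{6 + Z}$ ($H{\left(Z \right)} = \frac{Z + 3}{Z + 6} = \frac{3 + Z}{6 + Z}$)
$c{\left(u,U \right)} = \frac{12}{11}$ ($c{\left(u,U \right)} = - \frac{12}{-11} = \left(-12\right) \left(- \frac{1}{11}\right) = \frac{12}{11}$)
$c{\left(12,H{\left(3 \right)} \right)} \left(148 + 3\right) = \frac{12 \left(148 + 3\right)}{11} = \frac{12}{11} \cdot 151 = \frac{1812}{11}$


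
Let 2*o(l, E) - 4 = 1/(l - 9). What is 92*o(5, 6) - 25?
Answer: 295/2 ≈ 147.50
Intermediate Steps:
o(l, E) = 2 + 1/(2*(-9 + l)) (o(l, E) = 2 + 1/(2*(l - 9)) = 2 + 1/(2*(-9 + l)))
92*o(5, 6) - 25 = 92*((-35 + 4*5)/(2*(-9 + 5))) - 25 = 92*((½)*(-35 + 20)/(-4)) - 25 = 92*((½)*(-¼)*(-15)) - 25 = 92*(15/8) - 25 = 345/2 - 25 = 295/2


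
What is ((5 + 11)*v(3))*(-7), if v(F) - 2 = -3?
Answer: 112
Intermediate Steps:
v(F) = -1 (v(F) = 2 - 3 = -1)
((5 + 11)*v(3))*(-7) = ((5 + 11)*(-1))*(-7) = (16*(-1))*(-7) = -16*(-7) = 112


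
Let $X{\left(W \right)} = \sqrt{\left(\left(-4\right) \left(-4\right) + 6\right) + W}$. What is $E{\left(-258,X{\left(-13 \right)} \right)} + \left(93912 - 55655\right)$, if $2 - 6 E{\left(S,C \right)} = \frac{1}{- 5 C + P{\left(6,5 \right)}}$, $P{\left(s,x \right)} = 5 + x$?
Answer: $\frac{1147721}{30} \approx 38257.0$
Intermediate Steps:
$X{\left(W \right)} = \sqrt{22 + W}$ ($X{\left(W \right)} = \sqrt{\left(16 + 6\right) + W} = \sqrt{22 + W}$)
$E{\left(S,C \right)} = \frac{1}{3} - \frac{1}{6 \left(10 - 5 C\right)}$ ($E{\left(S,C \right)} = \frac{1}{3} - \frac{1}{6 \left(- 5 C + \left(5 + 5\right)\right)} = \frac{1}{3} - \frac{1}{6 \left(- 5 C + 10\right)} = \frac{1}{3} - \frac{1}{6 \left(10 - 5 C\right)}$)
$E{\left(-258,X{\left(-13 \right)} \right)} + \left(93912 - 55655\right) = \frac{-19 + 10 \sqrt{22 - 13}}{30 \left(-2 + \sqrt{22 - 13}\right)} + \left(93912 - 55655\right) = \frac{-19 + 10 \sqrt{9}}{30 \left(-2 + \sqrt{9}\right)} + 38257 = \frac{-19 + 10 \cdot 3}{30 \left(-2 + 3\right)} + 38257 = \frac{-19 + 30}{30 \cdot 1} + 38257 = \frac{1}{30} \cdot 1 \cdot 11 + 38257 = \frac{11}{30} + 38257 = \frac{1147721}{30}$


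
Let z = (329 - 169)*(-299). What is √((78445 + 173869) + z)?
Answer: √204474 ≈ 452.19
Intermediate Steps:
z = -47840 (z = 160*(-299) = -47840)
√((78445 + 173869) + z) = √((78445 + 173869) - 47840) = √(252314 - 47840) = √204474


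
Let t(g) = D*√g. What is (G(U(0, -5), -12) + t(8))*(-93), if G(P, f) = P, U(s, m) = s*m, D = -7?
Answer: 1302*√2 ≈ 1841.3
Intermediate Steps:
U(s, m) = m*s
t(g) = -7*√g
(G(U(0, -5), -12) + t(8))*(-93) = (-5*0 - 14*√2)*(-93) = (0 - 14*√2)*(-93) = -14*√2*(-93) = 1302*√2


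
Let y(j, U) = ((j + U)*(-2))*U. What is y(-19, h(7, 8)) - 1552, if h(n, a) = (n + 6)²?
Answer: -52252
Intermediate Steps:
h(n, a) = (6 + n)²
y(j, U) = U*(-2*U - 2*j) (y(j, U) = ((U + j)*(-2))*U = (-2*U - 2*j)*U = U*(-2*U - 2*j))
y(-19, h(7, 8)) - 1552 = -2*(6 + 7)²*((6 + 7)² - 19) - 1552 = -2*13²*(13² - 19) - 1552 = -2*169*(169 - 19) - 1552 = -2*169*150 - 1552 = -50700 - 1552 = -52252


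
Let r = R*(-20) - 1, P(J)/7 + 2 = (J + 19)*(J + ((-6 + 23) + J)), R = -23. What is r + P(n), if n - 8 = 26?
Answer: 31980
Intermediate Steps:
n = 34 (n = 8 + 26 = 34)
P(J) = -14 + 7*(17 + 2*J)*(19 + J) (P(J) = -14 + 7*((J + 19)*(J + ((-6 + 23) + J))) = -14 + 7*((19 + J)*(J + (17 + J))) = -14 + 7*((19 + J)*(17 + 2*J)) = -14 + 7*((17 + 2*J)*(19 + J)) = -14 + 7*(17 + 2*J)*(19 + J))
r = 459 (r = -23*(-20) - 1 = 460 - 1 = 459)
r + P(n) = 459 + (2247 + 14*34² + 385*34) = 459 + (2247 + 14*1156 + 13090) = 459 + (2247 + 16184 + 13090) = 459 + 31521 = 31980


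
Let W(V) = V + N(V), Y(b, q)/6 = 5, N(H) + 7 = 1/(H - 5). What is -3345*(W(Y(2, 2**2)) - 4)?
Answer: -318444/5 ≈ -63689.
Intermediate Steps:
N(H) = -7 + 1/(-5 + H) (N(H) = -7 + 1/(H - 5) = -7 + 1/(-5 + H))
Y(b, q) = 30 (Y(b, q) = 6*5 = 30)
W(V) = V + (36 - 7*V)/(-5 + V)
-3345*(W(Y(2, 2**2)) - 4) = -3345*((36 + 30**2 - 12*30)/(-5 + 30) - 4) = -3345*((36 + 900 - 360)/25 - 4) = -3345*((1/25)*576 - 4) = -3345*(576/25 - 4) = -3345*476/25 = -318444/5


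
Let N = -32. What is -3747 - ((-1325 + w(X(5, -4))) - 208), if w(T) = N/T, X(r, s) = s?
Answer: -2222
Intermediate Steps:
w(T) = -32/T
-3747 - ((-1325 + w(X(5, -4))) - 208) = -3747 - ((-1325 - 32/(-4)) - 208) = -3747 - ((-1325 - 32*(-¼)) - 208) = -3747 - ((-1325 + 8) - 208) = -3747 - (-1317 - 208) = -3747 - 1*(-1525) = -3747 + 1525 = -2222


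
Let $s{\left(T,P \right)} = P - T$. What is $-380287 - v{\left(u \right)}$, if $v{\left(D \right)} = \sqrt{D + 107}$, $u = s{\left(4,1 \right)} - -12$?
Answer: $-380287 - 2 \sqrt{29} \approx -3.803 \cdot 10^{5}$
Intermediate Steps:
$u = 9$ ($u = \left(1 - 4\right) - -12 = \left(1 - 4\right) + 12 = -3 + 12 = 9$)
$v{\left(D \right)} = \sqrt{107 + D}$
$-380287 - v{\left(u \right)} = -380287 - \sqrt{107 + 9} = -380287 - \sqrt{116} = -380287 - 2 \sqrt{29}$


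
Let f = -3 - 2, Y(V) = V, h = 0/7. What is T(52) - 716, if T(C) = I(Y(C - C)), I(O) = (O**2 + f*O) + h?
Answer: -716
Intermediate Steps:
h = 0 (h = 0*(1/7) = 0)
f = -5
I(O) = O**2 - 5*O (I(O) = (O**2 - 5*O) + 0 = O**2 - 5*O)
T(C) = 0 (T(C) = (C - C)*(-5 + (C - C)) = 0*(-5 + 0) = 0*(-5) = 0)
T(52) - 716 = 0 - 716 = -716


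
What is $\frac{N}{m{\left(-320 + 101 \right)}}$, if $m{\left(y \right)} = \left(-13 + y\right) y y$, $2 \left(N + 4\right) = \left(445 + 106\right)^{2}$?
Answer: $- \frac{303593}{22253904} \approx -0.013642$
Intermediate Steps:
$N = \frac{303593}{2}$ ($N = -4 + \frac{\left(445 + 106\right)^{2}}{2} = -4 + \frac{551^{2}}{2} = -4 + \frac{1}{2} \cdot 303601 = -4 + \frac{303601}{2} = \frac{303593}{2} \approx 1.518 \cdot 10^{5}$)
$m{\left(y \right)} = y^{2} \left(-13 + y\right)$ ($m{\left(y \right)} = \left(-13 + y\right) y^{2} = y^{2} \left(-13 + y\right)$)
$\frac{N}{m{\left(-320 + 101 \right)}} = \frac{303593}{2 \left(-320 + 101\right)^{2} \left(-13 + \left(-320 + 101\right)\right)} = \frac{303593}{2 \left(-219\right)^{2} \left(-13 - 219\right)} = \frac{303593}{2 \cdot 47961 \left(-232\right)} = \frac{303593}{2 \left(-11126952\right)} = \frac{303593}{2} \left(- \frac{1}{11126952}\right) = - \frac{303593}{22253904}$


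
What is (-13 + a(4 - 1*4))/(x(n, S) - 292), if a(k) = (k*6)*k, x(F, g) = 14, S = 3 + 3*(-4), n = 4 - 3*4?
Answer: 13/278 ≈ 0.046763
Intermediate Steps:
n = -8 (n = 4 - 12 = -8)
S = -9 (S = 3 - 12 = -9)
a(k) = 6*k² (a(k) = (6*k)*k = 6*k²)
(-13 + a(4 - 1*4))/(x(n, S) - 292) = (-13 + 6*(4 - 1*4)²)/(14 - 292) = (-13 + 6*(4 - 4)²)/(-278) = (-13 + 6*0²)*(-1/278) = (-13 + 6*0)*(-1/278) = (-13 + 0)*(-1/278) = -13*(-1/278) = 13/278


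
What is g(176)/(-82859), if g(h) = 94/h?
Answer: -47/7291592 ≈ -6.4458e-6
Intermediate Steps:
g(176)/(-82859) = (94/176)/(-82859) = (94*(1/176))*(-1/82859) = (47/88)*(-1/82859) = -47/7291592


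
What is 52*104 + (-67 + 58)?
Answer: 5399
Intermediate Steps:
52*104 + (-67 + 58) = 5408 - 9 = 5399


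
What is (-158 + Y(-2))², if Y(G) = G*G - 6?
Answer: 25600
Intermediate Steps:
Y(G) = -6 + G² (Y(G) = G² - 6 = -6 + G²)
(-158 + Y(-2))² = (-158 + (-6 + (-2)²))² = (-158 + (-6 + 4))² = (-158 - 2)² = (-160)² = 25600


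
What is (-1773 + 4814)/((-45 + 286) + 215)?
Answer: 3041/456 ≈ 6.6689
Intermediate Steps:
(-1773 + 4814)/((-45 + 286) + 215) = 3041/(241 + 215) = 3041/456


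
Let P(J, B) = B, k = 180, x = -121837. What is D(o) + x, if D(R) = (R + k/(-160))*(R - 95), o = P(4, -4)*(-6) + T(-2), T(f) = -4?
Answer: -986021/8 ≈ -1.2325e+5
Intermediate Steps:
o = 20 (o = -4*(-6) - 4 = 24 - 4 = 20)
D(R) = (-95 + R)*(-9/8 + R) (D(R) = (R + 180/(-160))*(R - 95) = (R + 180*(-1/160))*(-95 + R) = (R - 9/8)*(-95 + R) = (-9/8 + R)*(-95 + R) = (-95 + R)*(-9/8 + R))
D(o) + x = (855/8 + 20**2 - 769/8*20) - 121837 = (855/8 + 400 - 3845/2) - 121837 = -11325/8 - 121837 = -986021/8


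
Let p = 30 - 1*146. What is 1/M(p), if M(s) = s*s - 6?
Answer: 1/13450 ≈ 7.4349e-5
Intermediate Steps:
p = -116 (p = 30 - 146 = -116)
M(s) = -6 + s² (M(s) = s² - 6 = -6 + s²)
1/M(p) = 1/(-6 + (-116)²) = 1/(-6 + 13456) = 1/13450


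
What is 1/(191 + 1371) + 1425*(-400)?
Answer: -890339999/1562 ≈ -5.7000e+5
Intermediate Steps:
1/(191 + 1371) + 1425*(-400) = 1/1562 - 570000 = -890339999/1562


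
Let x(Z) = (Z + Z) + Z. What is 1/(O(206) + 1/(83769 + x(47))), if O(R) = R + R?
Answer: 83910/34570921 ≈ 0.0024272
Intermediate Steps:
x(Z) = 3*Z (x(Z) = 2*Z + Z = 3*Z)
O(R) = 2*R
1/(O(206) + 1/(83769 + x(47))) = 1/(2*206 + 1/(83769 + 3*47)) = 1/(412 + 1/(83769 + 141)) = 1/(412 + 1/83910) = 1/(34570921/83910) = 83910/34570921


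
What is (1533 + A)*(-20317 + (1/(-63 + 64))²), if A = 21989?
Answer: -477872952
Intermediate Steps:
(1533 + A)*(-20317 + (1/(-63 + 64))²) = (1533 + 21989)*(-20317 + (1/(-63 + 64))²) = 23522*(-20317 + (1/1)²) = 23522*(-20317 + 1²) = 23522*(-20317 + 1) = 23522*(-20316) = -477872952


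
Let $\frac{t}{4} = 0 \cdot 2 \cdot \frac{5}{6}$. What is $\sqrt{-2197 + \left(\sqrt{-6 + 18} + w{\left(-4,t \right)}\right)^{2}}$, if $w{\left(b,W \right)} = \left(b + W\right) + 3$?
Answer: $2 i \sqrt{546 + \sqrt{3}} \approx 46.807 i$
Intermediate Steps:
$t = 0$ ($t = 4 \cdot 0 \cdot 2 \cdot \frac{5}{6} = 4 \cdot 0 \cdot 5 \cdot \frac{1}{6} = 4 \cdot 0 \cdot \frac{5}{6} = 4 \cdot 0 = 0$)
$w{\left(b,W \right)} = 3 + W + b$ ($w{\left(b,W \right)} = \left(W + b\right) + 3 = 3 + W + b$)
$\sqrt{-2197 + \left(\sqrt{-6 + 18} + w{\left(-4,t \right)}\right)^{2}} = \sqrt{-2197 + \left(\sqrt{-6 + 18} + \left(3 + 0 - 4\right)\right)^{2}} = \sqrt{-2197 + \left(\sqrt{12} - 1\right)^{2}} = \sqrt{-2197 + \left(2 \sqrt{3} - 1\right)^{2}} = \sqrt{-2197 + \left(-1 + 2 \sqrt{3}\right)^{2}}$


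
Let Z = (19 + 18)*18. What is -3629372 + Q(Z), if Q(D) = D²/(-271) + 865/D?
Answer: -655346008673/180486 ≈ -3.6310e+6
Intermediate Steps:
Z = 666 (Z = 37*18 = 666)
Q(D) = 865/D - D²/271 (Q(D) = D²*(-1/271) + 865/D = -D²/271 + 865/D = 865/D - D²/271)
-3629372 + Q(Z) = -3629372 + (1/271)*(234415 - 1*666³)/666 = -3629372 + (1/271)*(1/666)*(234415 - 1*295408296) = -3629372 + (1/271)*(1/666)*(234415 - 295408296) = -3629372 + (1/271)*(1/666)*(-295173881) = -3629372 - 295173881/180486 = -655346008673/180486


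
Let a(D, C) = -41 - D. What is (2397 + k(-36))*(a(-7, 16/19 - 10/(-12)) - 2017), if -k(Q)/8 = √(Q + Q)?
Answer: -4916247 + 98448*I*√2 ≈ -4.9162e+6 + 1.3923e+5*I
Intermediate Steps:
k(Q) = -8*√2*√Q (k(Q) = -8*√(Q + Q) = -8*√2*√Q)
(2397 + k(-36))*(a(-7, 16/19 - 10/(-12)) - 2017) = (2397 - 8*√2*√(-36))*((-41 - 1*(-7)) - 2017) = (2397 - 8*√2*6*I)*((-41 + 7) - 2017) = (2397 - 48*I*√2)*(-34 - 2017) = (2397 - 48*I*√2)*(-2051) = -4916247 + 98448*I*√2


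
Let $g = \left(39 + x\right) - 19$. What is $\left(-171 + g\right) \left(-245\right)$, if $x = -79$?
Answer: $56350$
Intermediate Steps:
$g = -59$ ($g = \left(39 - 79\right) - 19 = -40 - 19 = -59$)
$\left(-171 + g\right) \left(-245\right) = \left(-171 - 59\right) \left(-245\right) = \left(-230\right) \left(-245\right) = 56350$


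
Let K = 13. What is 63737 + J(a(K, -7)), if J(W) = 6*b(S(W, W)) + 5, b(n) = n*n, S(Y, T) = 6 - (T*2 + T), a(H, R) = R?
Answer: 68116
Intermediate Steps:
S(Y, T) = 6 - 3*T (S(Y, T) = 6 - (2*T + T) = 6 - 3*T)
b(n) = n²
J(W) = 5 + 6*(6 - 3*W)² (J(W) = 6*(6 - 3*W)² + 5 = 5 + 6*(6 - 3*W)²)
63737 + J(a(K, -7)) = 63737 + (5 + 54*(-2 - 7)²) = 63737 + (5 + 54*(-9)²) = 63737 + (5 + 54*81) = 63737 + (5 + 4374) = 63737 + 4379 = 68116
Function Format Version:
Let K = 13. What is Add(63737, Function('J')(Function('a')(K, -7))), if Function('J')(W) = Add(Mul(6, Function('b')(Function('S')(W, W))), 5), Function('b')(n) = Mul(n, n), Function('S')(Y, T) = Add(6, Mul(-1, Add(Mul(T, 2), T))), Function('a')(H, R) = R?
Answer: 68116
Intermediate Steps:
Function('S')(Y, T) = Add(6, Mul(-3, T)) (Function('S')(Y, T) = Add(6, Mul(-1, Add(Mul(2, T), T))) = Add(6, Mul(-1, Mul(3, T))) = Add(6, Mul(-3, T)))
Function('b')(n) = Pow(n, 2)
Function('J')(W) = Add(5, Mul(6, Pow(Add(6, Mul(-3, W)), 2))) (Function('J')(W) = Add(Mul(6, Pow(Add(6, Mul(-3, W)), 2)), 5) = Add(5, Mul(6, Pow(Add(6, Mul(-3, W)), 2))))
Add(63737, Function('J')(Function('a')(K, -7))) = Add(63737, Add(5, Mul(54, Pow(Add(-2, -7), 2)))) = Add(63737, Add(5, Mul(54, Pow(-9, 2)))) = Add(63737, Add(5, Mul(54, 81))) = Add(63737, Add(5, 4374)) = Add(63737, 4379) = 68116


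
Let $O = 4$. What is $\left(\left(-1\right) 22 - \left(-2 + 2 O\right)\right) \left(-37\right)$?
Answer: $1036$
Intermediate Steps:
$\left(\left(-1\right) 22 - \left(-2 + 2 O\right)\right) \left(-37\right) = \left(\left(-1\right) 22 + \left(\left(-2\right) 4 + 2\right)\right) \left(-37\right) = \left(-22 + \left(-8 + 2\right)\right) \left(-37\right) = \left(-22 - 6\right) \left(-37\right) = \left(-28\right) \left(-37\right) = 1036$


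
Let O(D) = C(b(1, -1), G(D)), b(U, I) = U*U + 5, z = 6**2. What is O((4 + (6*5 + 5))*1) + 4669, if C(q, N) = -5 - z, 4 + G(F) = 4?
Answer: 4628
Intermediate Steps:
z = 36
b(U, I) = 5 + U**2 (b(U, I) = U**2 + 5 = 5 + U**2)
G(F) = 0 (G(F) = -4 + 4 = 0)
C(q, N) = -41 (C(q, N) = -5 - 1*36 = -5 - 36 = -41)
O(D) = -41
O((4 + (6*5 + 5))*1) + 4669 = -41 + 4669 = 4628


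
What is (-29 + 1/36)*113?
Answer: -117859/36 ≈ -3273.9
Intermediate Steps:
(-29 + 1/36)*113 = -1043/36*113 = -117859/36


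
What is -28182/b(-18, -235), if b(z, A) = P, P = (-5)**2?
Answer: -28182/25 ≈ -1127.3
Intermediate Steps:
P = 25
b(z, A) = 25
-28182/b(-18, -235) = -28182/25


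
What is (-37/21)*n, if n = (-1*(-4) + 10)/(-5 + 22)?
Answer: -74/51 ≈ -1.4510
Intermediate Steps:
n = 14/17 (n = (4 + 10)/17 = 14*(1/17) = 14/17 ≈ 0.82353)
(-37/21)*n = -37/21*(14/17) = -37*1/21*(14/17) = -37/21*14/17 = -74/51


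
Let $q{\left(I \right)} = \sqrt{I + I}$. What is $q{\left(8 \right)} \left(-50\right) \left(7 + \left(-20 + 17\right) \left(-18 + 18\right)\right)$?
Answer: $-1400$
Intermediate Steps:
$q{\left(I \right)} = \sqrt{2} \sqrt{I}$ ($q{\left(I \right)} = \sqrt{2 I} = \sqrt{2} \sqrt{I}$)
$q{\left(8 \right)} \left(-50\right) \left(7 + \left(-20 + 17\right) \left(-18 + 18\right)\right) = \sqrt{2} \sqrt{8} \left(-50\right) \left(7 + \left(-20 + 17\right) \left(-18 + 18\right)\right) = \sqrt{2} \cdot 2 \sqrt{2} \left(-50\right) \left(7 - 0\right) = 4 \left(-50\right) \left(7 + 0\right) = \left(-200\right) 7 = -1400$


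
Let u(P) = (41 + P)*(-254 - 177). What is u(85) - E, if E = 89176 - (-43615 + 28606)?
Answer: -158491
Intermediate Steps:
u(P) = -17671 - 431*P (u(P) = (41 + P)*(-431) = -17671 - 431*P)
E = 104185 (E = 89176 - 1*(-15009) = 89176 + 15009 = 104185)
u(85) - E = (-17671 - 431*85) - 1*104185 = (-17671 - 36635) - 104185 = -54306 - 104185 = -158491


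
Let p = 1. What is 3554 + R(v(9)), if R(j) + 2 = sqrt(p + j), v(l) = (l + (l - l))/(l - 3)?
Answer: 3552 + sqrt(10)/2 ≈ 3553.6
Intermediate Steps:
v(l) = l/(-3 + l) (v(l) = (l + 0)/(-3 + l) = l/(-3 + l))
R(j) = -2 + sqrt(1 + j)
3554 + R(v(9)) = 3554 + (-2 + sqrt(1 + 9/(-3 + 9))) = 3554 + (-2 + sqrt(1 + 9/6)) = 3554 + (-2 + sqrt(1 + 9*(1/6))) = 3554 + (-2 + sqrt(1 + 3/2)) = 3554 + (-2 + sqrt(5/2)) = 3554 + (-2 + sqrt(10)/2) = 3552 + sqrt(10)/2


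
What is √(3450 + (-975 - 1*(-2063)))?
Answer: √4538 ≈ 67.365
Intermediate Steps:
√(3450 + (-975 - 1*(-2063))) = √(3450 + (-975 + 2063)) = √(3450 + 1088) = √4538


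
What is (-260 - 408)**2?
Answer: 446224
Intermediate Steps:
(-260 - 408)**2 = (-668)**2 = 446224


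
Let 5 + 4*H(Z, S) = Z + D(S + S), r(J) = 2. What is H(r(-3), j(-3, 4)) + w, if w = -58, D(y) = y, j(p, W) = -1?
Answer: -237/4 ≈ -59.250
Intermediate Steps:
H(Z, S) = -5/4 + S/2 + Z/4 (H(Z, S) = -5/4 + (Z + (S + S))/4 = -5/4 + (Z + 2*S)/4 = -5/4 + (S/2 + Z/4) = -5/4 + S/2 + Z/4)
H(r(-3), j(-3, 4)) + w = (-5/4 + (½)*(-1) + (¼)*2) - 58 = (-5/4 - ½ + ½) - 58 = -5/4 - 58 = -237/4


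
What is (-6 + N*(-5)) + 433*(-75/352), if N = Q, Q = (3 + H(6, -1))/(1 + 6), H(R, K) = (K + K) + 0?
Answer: -243869/2464 ≈ -98.973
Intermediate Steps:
H(R, K) = 2*K (H(R, K) = 2*K + 0 = 2*K)
Q = ⅐ (Q = (3 + 2*(-1))/(1 + 6) = (3 - 2)/7 = 1*(⅐) = ⅐ ≈ 0.14286)
N = ⅐ ≈ 0.14286
(-6 + N*(-5)) + 433*(-75/352) = (-6 + (⅐)*(-5)) + 433*(-75/352) = (-6 - 5/7) + 433*(-75*1/352) = -47/7 + 433*(-75/352) = -47/7 - 32475/352 = -243869/2464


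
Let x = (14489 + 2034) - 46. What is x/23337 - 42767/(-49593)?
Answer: 605065780/385783947 ≈ 1.5684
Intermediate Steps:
x = 16477 (x = 16523 - 46 = 16477)
x/23337 - 42767/(-49593) = 16477/23337 - 42767/(-49593) = 16477*(1/23337) - 42767*(-1/49593) = 16477/23337 + 42767/49593 = 605065780/385783947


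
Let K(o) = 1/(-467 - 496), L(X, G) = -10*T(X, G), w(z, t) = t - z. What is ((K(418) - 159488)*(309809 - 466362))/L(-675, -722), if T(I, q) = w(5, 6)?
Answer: -4808899400117/1926 ≈ -2.4968e+9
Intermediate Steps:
T(I, q) = 1 (T(I, q) = 6 - 1*5 = 6 - 5 = 1)
L(X, G) = -10 (L(X, G) = -10*1 = -10)
K(o) = -1/963 (K(o) = 1/(-963) = -1/963)
((K(418) - 159488)*(309809 - 466362))/L(-675, -722) = ((-1/963 - 159488)*(309809 - 466362))/(-10) = -153586945/963*(-156553)*(-⅒) = (24044497000585/963)*(-⅒) = -4808899400117/1926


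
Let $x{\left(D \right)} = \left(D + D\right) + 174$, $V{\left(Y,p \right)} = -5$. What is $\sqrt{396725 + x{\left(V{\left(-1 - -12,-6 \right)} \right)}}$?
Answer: $\sqrt{396889} \approx 629.99$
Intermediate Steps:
$x{\left(D \right)} = 174 + 2 D$ ($x{\left(D \right)} = 2 D + 174 = 174 + 2 D$)
$\sqrt{396725 + x{\left(V{\left(-1 - -12,-6 \right)} \right)}} = \sqrt{396725 + \left(174 + 2 \left(-5\right)\right)} = \sqrt{396725 + \left(174 - 10\right)} = \sqrt{396725 + 164} = \sqrt{396889}$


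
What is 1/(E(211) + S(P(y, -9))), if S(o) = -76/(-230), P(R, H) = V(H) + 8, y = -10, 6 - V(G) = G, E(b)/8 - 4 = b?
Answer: 115/197838 ≈ 0.00058128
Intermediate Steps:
E(b) = 32 + 8*b
V(G) = 6 - G
P(R, H) = 14 - H (P(R, H) = (6 - H) + 8 = 14 - H)
S(o) = 38/115 (S(o) = -76*(-1/230) = 38/115)
1/(E(211) + S(P(y, -9))) = 1/((32 + 8*211) + 38/115) = 1/((32 + 1688) + 38/115) = 1/(1720 + 38/115) = 1/(197838/115) = 115/197838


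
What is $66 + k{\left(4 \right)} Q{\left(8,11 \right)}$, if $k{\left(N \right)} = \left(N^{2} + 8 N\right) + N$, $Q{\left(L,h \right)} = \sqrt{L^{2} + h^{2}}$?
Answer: $66 + 52 \sqrt{185} \approx 773.28$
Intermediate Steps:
$k{\left(N \right)} = N^{2} + 9 N$
$66 + k{\left(4 \right)} Q{\left(8,11 \right)} = 66 + 4 \left(9 + 4\right) \sqrt{8^{2} + 11^{2}} = 66 + 4 \cdot 13 \sqrt{64 + 121} = 66 + 52 \sqrt{185}$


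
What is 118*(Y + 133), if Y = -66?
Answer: 7906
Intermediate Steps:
118*(Y + 133) = 118*(-66 + 133) = 118*67 = 7906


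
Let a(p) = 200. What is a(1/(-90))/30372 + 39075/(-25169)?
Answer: -295438025/191108217 ≈ -1.5459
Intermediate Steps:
a(1/(-90))/30372 + 39075/(-25169) = 200/30372 + 39075/(-25169) = 200*(1/30372) + 39075*(-1/25169) = 50/7593 - 39075/25169 = -295438025/191108217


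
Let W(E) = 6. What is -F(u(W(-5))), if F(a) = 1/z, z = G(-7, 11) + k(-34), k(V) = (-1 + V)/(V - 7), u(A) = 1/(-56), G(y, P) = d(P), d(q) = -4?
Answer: 41/129 ≈ 0.31783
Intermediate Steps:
G(y, P) = -4
u(A) = -1/56
k(V) = (-1 + V)/(-7 + V)
z = -129/41 (z = -4 + (-1 - 34)/(-7 - 34) = -4 - 35/(-41) = -4 - 1/41*(-35) = -4 + 35/41 = -129/41 ≈ -3.1463)
F(a) = -41/129 (F(a) = 1/(-129/41) = -41/129)
-F(u(W(-5))) = -1*(-41/129) = 41/129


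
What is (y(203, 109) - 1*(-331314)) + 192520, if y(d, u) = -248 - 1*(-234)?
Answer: 523820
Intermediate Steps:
y(d, u) = -14 (y(d, u) = -248 + 234 = -14)
(y(203, 109) - 1*(-331314)) + 192520 = (-14 - 1*(-331314)) + 192520 = (-14 + 331314) + 192520 = 331300 + 192520 = 523820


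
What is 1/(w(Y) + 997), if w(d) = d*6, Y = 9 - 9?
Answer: 1/997 ≈ 0.0010030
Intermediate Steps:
Y = 0
w(d) = 6*d
1/(w(Y) + 997) = 1/(6*0 + 997) = 1/(0 + 997) = 1/997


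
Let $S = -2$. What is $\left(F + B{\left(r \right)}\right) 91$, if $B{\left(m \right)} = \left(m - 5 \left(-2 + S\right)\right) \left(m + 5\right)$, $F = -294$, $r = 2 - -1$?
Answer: $-10010$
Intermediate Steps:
$r = 3$ ($r = 2 + 1 = 3$)
$B{\left(m \right)} = \left(5 + m\right) \left(20 + m\right)$ ($B{\left(m \right)} = \left(m - 5 \left(-2 - 2\right)\right) \left(m + 5\right) = \left(m - -20\right) \left(5 + m\right) = \left(m + 20\right) \left(5 + m\right) = \left(20 + m\right) \left(5 + m\right) = \left(5 + m\right) \left(20 + m\right)$)
$\left(F + B{\left(r \right)}\right) 91 = \left(-294 + \left(100 + 3^{2} + 25 \cdot 3\right)\right) 91 = \left(-294 + \left(100 + 9 + 75\right)\right) 91 = \left(-294 + 184\right) 91 = \left(-110\right) 91 = -10010$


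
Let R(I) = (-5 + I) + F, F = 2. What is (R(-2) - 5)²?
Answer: 100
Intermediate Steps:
R(I) = -3 + I (R(I) = (-5 + I) + 2 = -3 + I)
(R(-2) - 5)² = ((-3 - 2) - 5)² = (-5 - 5)² = (-10)² = 100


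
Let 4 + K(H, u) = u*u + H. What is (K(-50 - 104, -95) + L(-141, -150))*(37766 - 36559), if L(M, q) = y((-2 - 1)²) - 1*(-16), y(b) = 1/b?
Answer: 96497236/9 ≈ 1.0722e+7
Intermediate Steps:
K(H, u) = -4 + H + u² (K(H, u) = -4 + (u*u + H) = -4 + (u² + H) = -4 + (H + u²) = -4 + H + u²)
L(M, q) = 145/9 (L(M, q) = 1/((-2 - 1)²) - 1*(-16) = 1/((-3)²) + 16 = 1/9 + 16 = ⅑ + 16 = 145/9)
(K(-50 - 104, -95) + L(-141, -150))*(37766 - 36559) = ((-4 + (-50 - 104) + (-95)²) + 145/9)*(37766 - 36559) = ((-4 - 154 + 9025) + 145/9)*1207 = (8867 + 145/9)*1207 = (79948/9)*1207 = 96497236/9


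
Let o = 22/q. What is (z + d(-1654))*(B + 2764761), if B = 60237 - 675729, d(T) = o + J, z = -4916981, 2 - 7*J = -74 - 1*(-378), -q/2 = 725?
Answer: -53632638545152938/5075 ≈ -1.0568e+13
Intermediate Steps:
q = -1450 (q = -2*725 = -1450)
J = -302/7 (J = 2/7 - (-74 - 1*(-378))/7 = 2/7 - (-74 + 378)/7 = 2/7 - ⅐*304 = 2/7 - 304/7 = -302/7 ≈ -43.143)
o = -11/725 (o = 22/(-1450) = 22*(-1/1450) = -11/725 ≈ -0.015172)
d(T) = -219027/5075 (d(T) = -11/725 - 302/7 = -219027/5075)
B = -615492
(z + d(-1654))*(B + 2764761) = (-4916981 - 219027/5075)*(-615492 + 2764761) = -24953897602/5075*2149269 = -53632638545152938/5075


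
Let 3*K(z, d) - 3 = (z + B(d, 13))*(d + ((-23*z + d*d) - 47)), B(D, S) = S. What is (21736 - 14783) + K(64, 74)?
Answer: 331249/3 ≈ 1.1042e+5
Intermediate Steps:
K(z, d) = 1 + (13 + z)*(-47 + d + d² - 23*z)/3 (K(z, d) = 1 + ((z + 13)*(d + ((-23*z + d*d) - 47)))/3 = 1 + ((13 + z)*(d + ((-23*z + d²) - 47)))/3 = 1 + ((13 + z)*(d + ((d² - 23*z) - 47)))/3 = 1 + ((13 + z)*(d + (-47 + d² - 23*z)))/3 = 1 + ((13 + z)*(-47 + d + d² - 23*z))/3 = 1 + (13 + z)*(-47 + d + d² - 23*z)/3)
(21736 - 14783) + K(64, 74) = (21736 - 14783) + (-608/3 - 346/3*64 - 23/3*64² + (13/3)*74 + (13/3)*74² + (⅓)*74*64 + (⅓)*64*74²) = 6953 + (-608/3 - 22144/3 - 23/3*4096 + 962/3 + (13/3)*5476 + 4736/3 + (⅓)*64*5476) = 6953 + (-608/3 - 22144/3 - 94208/3 + 962/3 + 71188/3 + 4736/3 + 350464/3) = 6953 + 310390/3 = 331249/3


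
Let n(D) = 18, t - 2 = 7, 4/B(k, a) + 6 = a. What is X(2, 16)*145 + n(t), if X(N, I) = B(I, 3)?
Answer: -526/3 ≈ -175.33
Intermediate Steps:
B(k, a) = 4/(-6 + a)
t = 9 (t = 2 + 7 = 9)
X(N, I) = -4/3 (X(N, I) = 4/(-6 + 3) = 4/(-3) = 4*(-⅓) = -4/3)
X(2, 16)*145 + n(t) = -4/3*145 + 18 = -580/3 + 18 = -526/3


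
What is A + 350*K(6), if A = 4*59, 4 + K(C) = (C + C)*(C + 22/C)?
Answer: 39436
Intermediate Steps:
K(C) = -4 + 2*C*(C + 22/C) (K(C) = -4 + (C + C)*(C + 22/C) = -4 + (2*C)*(C + 22/C) = -4 + 2*C*(C + 22/C))
A = 236
A + 350*K(6) = 236 + 350*(40 + 2*6²) = 236 + 350*(40 + 2*36) = 236 + 350*(40 + 72) = 236 + 350*112 = 236 + 39200 = 39436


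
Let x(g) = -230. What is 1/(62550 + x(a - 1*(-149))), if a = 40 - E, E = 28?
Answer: 1/62320 ≈ 1.6046e-5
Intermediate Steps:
a = 12 (a = 40 - 1*28 = 40 - 28 = 12)
1/(62550 + x(a - 1*(-149))) = 1/(62550 - 230) = 1/62320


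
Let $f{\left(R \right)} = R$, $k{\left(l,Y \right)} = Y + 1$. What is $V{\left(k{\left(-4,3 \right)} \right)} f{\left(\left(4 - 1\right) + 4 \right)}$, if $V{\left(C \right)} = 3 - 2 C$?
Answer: $-35$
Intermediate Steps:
$k{\left(l,Y \right)} = 1 + Y$
$V{\left(k{\left(-4,3 \right)} \right)} f{\left(\left(4 - 1\right) + 4 \right)} = \left(3 - 2 \left(1 + 3\right)\right) \left(\left(4 - 1\right) + 4\right) = \left(3 - 8\right) \left(3 + 4\right) = \left(3 - 8\right) 7 = \left(-5\right) 7 = -35$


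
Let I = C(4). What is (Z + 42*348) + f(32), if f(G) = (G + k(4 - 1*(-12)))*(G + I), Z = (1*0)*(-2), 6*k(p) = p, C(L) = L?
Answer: 15864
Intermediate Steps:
k(p) = p/6
Z = 0 (Z = 0*(-2) = 0)
I = 4
f(G) = (4 + G)*(8/3 + G) (f(G) = (G + (4 - 1*(-12))/6)*(G + 4) = (G + (4 + 12)/6)*(4 + G) = (G + (⅙)*16)*(4 + G) = (G + 8/3)*(4 + G) = (8/3 + G)*(4 + G) = (4 + G)*(8/3 + G))
(Z + 42*348) + f(32) = (0 + 42*348) + (32/3 + 32² + (20/3)*32) = (0 + 14616) + (32/3 + 1024 + 640/3) = 14616 + 1248 = 15864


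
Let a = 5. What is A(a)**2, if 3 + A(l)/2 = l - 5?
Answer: 36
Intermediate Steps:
A(l) = -16 + 2*l (A(l) = -6 + 2*(l - 5) = -6 + 2*(-5 + l) = -6 + (-10 + 2*l) = -16 + 2*l)
A(a)**2 = (-16 + 2*5)**2 = (-16 + 10)**2 = (-6)**2 = 36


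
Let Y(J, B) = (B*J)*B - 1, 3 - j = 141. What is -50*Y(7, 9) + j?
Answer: -28438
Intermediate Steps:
j = -138 (j = 3 - 1*141 = 3 - 141 = -138)
Y(J, B) = -1 + J*B² (Y(J, B) = J*B² - 1 = -1 + J*B²)
-50*Y(7, 9) + j = -50*(-1 + 7*9²) - 138 = -50*(-1 + 7*81) - 138 = -50*(-1 + 567) - 138 = -50*566 - 138 = -28300 - 138 = -28438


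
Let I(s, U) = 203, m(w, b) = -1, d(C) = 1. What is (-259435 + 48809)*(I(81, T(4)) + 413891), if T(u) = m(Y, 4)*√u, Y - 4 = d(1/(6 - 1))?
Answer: -87218962844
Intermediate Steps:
Y = 5 (Y = 4 + 1 = 5)
T(u) = -√u
(-259435 + 48809)*(I(81, T(4)) + 413891) = (-259435 + 48809)*(203 + 413891) = -210626*414094 = -87218962844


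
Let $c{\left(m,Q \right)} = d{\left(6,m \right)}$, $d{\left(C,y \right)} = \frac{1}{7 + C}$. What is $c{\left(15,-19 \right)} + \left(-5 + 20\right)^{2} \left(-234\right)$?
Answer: $- \frac{684449}{13} \approx -52650.0$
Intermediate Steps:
$c{\left(m,Q \right)} = \frac{1}{13}$ ($c{\left(m,Q \right)} = \frac{1}{7 + 6} = \frac{1}{13}$)
$c{\left(15,-19 \right)} + \left(-5 + 20\right)^{2} \left(-234\right) = \frac{1}{13} + \left(-5 + 20\right)^{2} \left(-234\right) = \frac{1}{13} + 15^{2} \left(-234\right) = \frac{1}{13} + 225 \left(-234\right) = \frac{1}{13} - 52650 = - \frac{684449}{13}$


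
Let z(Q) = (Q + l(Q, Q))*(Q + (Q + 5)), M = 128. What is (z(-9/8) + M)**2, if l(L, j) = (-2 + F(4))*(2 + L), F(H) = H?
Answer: 17230801/1024 ≈ 16827.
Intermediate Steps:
l(L, j) = 4 + 2*L (l(L, j) = (-2 + 4)*(2 + L) = 2*(2 + L) = 4 + 2*L)
z(Q) = (4 + 3*Q)*(5 + 2*Q) (z(Q) = (Q + (4 + 2*Q))*(Q + (Q + 5)) = (4 + 3*Q)*(Q + (5 + Q)) = (4 + 3*Q)*(5 + 2*Q))
(z(-9/8) + M)**2 = ((20 + 6*(-9/8)**2 + 23*(-9/8)) + 128)**2 = ((20 + 6*(81/64) - 207/8) + 128)**2 = ((20 + 243/32 - 207/8) + 128)**2 = (55/32 + 128)**2 = (4151/32)**2 = 17230801/1024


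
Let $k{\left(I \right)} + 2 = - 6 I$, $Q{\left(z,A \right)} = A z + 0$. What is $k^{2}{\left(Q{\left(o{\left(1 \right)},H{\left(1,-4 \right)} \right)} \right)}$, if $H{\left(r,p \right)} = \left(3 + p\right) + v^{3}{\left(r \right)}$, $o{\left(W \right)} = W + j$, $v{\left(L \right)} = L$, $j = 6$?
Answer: $4$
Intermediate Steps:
$o{\left(W \right)} = 6 + W$ ($o{\left(W \right)} = W + 6 = 6 + W$)
$H{\left(r,p \right)} = 3 + p + r^{3}$ ($H{\left(r,p \right)} = \left(3 + p\right) + r^{3} = 3 + p + r^{3}$)
$Q{\left(z,A \right)} = A z$
$k{\left(I \right)} = -2 - 6 I$
$k^{2}{\left(Q{\left(o{\left(1 \right)},H{\left(1,-4 \right)} \right)} \right)} = \left(-2 - 6 \left(3 - 4 + 1^{3}\right) \left(6 + 1\right)\right)^{2} = \left(-2 - 6 \left(3 - 4 + 1\right) 7\right)^{2} = \left(-2 - 6 \cdot 0 \cdot 7\right)^{2} = \left(-2 - 0\right)^{2} = \left(-2 + 0\right)^{2} = \left(-2\right)^{2} = 4$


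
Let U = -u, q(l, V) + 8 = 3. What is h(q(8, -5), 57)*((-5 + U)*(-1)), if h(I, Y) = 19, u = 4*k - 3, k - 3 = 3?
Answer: 494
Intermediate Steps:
k = 6 (k = 3 + 3 = 6)
q(l, V) = -5 (q(l, V) = -8 + 3 = -5)
u = 21 (u = 4*6 - 3 = 24 - 3 = 21)
U = -21 (U = -1*21 = -21)
h(q(8, -5), 57)*((-5 + U)*(-1)) = 19*((-5 - 21)*(-1)) = 19*(-26*(-1)) = 19*26 = 494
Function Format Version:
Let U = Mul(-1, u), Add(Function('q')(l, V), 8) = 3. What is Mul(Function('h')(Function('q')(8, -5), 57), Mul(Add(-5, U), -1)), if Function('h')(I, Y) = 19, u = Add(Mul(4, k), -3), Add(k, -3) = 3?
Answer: 494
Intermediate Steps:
k = 6 (k = Add(3, 3) = 6)
Function('q')(l, V) = -5 (Function('q')(l, V) = Add(-8, 3) = -5)
u = 21 (u = Add(Mul(4, 6), -3) = Add(24, -3) = 21)
U = -21 (U = Mul(-1, 21) = -21)
Mul(Function('h')(Function('q')(8, -5), 57), Mul(Add(-5, U), -1)) = Mul(19, Mul(Add(-5, -21), -1)) = Mul(19, Mul(-26, -1)) = Mul(19, 26) = 494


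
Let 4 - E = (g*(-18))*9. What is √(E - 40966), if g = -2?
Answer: I*√41286 ≈ 203.19*I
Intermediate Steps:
E = -320 (E = 4 - (-2*(-18))*9 = 4 - 36*9 = 4 - 1*324 = 4 - 324 = -320)
√(E - 40966) = √(-320 - 40966) = √(-41286) = I*√41286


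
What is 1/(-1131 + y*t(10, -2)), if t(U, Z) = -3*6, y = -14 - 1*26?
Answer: -1/411 ≈ -0.0024331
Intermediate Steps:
y = -40 (y = -14 - 26 = -40)
t(U, Z) = -18
1/(-1131 + y*t(10, -2)) = 1/(-1131 - 40*(-18)) = 1/(-1131 + 720) = 1/(-411) = -1/411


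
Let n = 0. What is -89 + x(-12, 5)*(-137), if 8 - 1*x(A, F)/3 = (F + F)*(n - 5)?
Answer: -23927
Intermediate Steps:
x(A, F) = 24 + 30*F (x(A, F) = 24 - 3*(F + F)*(0 - 5) = 24 - 3*2*F*(-5) = 24 - (-30)*F = 24 + 30*F)
-89 + x(-12, 5)*(-137) = -89 + (24 + 30*5)*(-137) = -89 + (24 + 150)*(-137) = -89 + 174*(-137) = -89 - 23838 = -23927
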